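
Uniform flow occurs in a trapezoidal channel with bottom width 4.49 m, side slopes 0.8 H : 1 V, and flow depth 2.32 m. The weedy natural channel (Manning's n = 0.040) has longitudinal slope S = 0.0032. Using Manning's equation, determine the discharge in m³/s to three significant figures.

A = (b + z·y)·y = (4.49 + 0.8×2.32)×2.32 = 14.72 m²
P = b + 2y√(1+z²) = 4.49 + 2×2.32×√(1+0.8²) = 10.43 m
R = A/P = 14.72/10.43 = 1.411 m
Q = (1/n)·A·R^(2/3)·S^(1/2) = (1/0.040) × 14.72 × 1.411^(2/3) × 0.0032^(1/2) = 26.20 m³/s

26.2 m³/s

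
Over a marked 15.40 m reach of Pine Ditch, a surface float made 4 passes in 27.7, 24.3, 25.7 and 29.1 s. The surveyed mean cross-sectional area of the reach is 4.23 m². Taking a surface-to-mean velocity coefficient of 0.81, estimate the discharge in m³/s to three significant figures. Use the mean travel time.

1.98 m³/s

t̄ = (27.7 + 24.3 + 25.7 + 29.1) / 4 = 26.7 s
v_surface = L / t̄ = 15.40 / 26.7 = 0.5768 m/s
v_mean = 0.81 × 0.5768 = 0.4672 m/s
Q = A × v_mean = 4.23 × 0.4672 = 1.976 m³/s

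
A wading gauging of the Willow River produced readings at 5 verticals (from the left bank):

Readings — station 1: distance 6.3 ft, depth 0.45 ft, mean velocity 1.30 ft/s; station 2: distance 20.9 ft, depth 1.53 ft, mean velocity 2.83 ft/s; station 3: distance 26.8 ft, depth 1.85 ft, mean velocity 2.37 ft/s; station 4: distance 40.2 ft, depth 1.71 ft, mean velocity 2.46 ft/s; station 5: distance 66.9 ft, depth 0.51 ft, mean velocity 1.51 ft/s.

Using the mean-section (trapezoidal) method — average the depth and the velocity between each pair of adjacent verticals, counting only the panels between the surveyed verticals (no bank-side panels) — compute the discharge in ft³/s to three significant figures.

172 ft³/s

Panel 1-2: Δb = 14.6 ft, d̄ = (0.45+1.53)/2 = 0.99, v̄ = (1.30+2.83)/2 = 2.065 → q = 14.6×0.99×2.065 = 29.85 ft³/s
Panel 2-3: Δb = 5.9 ft, d̄ = (1.53+1.85)/2 = 1.69, v̄ = (2.83+2.37)/2 = 2.6 → q = 5.9×1.69×2.6 = 25.92 ft³/s
Panel 3-4: Δb = 13.4 ft, d̄ = (1.85+1.71)/2 = 1.78, v̄ = (2.37+2.46)/2 = 2.415 → q = 13.4×1.78×2.415 = 57.60 ft³/s
Panel 4-5: Δb = 26.7 ft, d̄ = (1.71+0.51)/2 = 1.11, v̄ = (2.46+1.51)/2 = 1.985 → q = 26.7×1.11×1.985 = 58.83 ft³/s
Q = Σ q = 172.2 ft³/s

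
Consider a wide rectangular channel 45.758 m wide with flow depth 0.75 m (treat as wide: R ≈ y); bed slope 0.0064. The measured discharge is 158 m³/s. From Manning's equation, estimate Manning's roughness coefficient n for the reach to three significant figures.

A = b·y = 45.758 × 0.75 = 34.32 m²
Wide channel: R ≈ y = 0.75 m
n = (1/Q)·A·R^(2/3)·S^(1/2) = (1/158) × 34.32 × 0.8255 × 0.08000 = 0.01434

0.0143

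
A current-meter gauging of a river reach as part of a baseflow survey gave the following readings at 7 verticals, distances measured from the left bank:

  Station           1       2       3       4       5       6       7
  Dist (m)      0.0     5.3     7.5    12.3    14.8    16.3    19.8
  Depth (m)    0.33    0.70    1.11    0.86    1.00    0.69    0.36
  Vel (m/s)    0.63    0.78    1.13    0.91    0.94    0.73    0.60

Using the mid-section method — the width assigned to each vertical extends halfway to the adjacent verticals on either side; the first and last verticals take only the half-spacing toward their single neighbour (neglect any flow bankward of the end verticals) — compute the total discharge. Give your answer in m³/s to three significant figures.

13.4 m³/s

w_1 = (5.3 − 0.0)/2 = 2.65 m; q_1 = 0.63 × 0.33 × 2.65 = 0.5509 m³/s
w_2 = (7.5 − 0.0)/2 = 3.75 m; q_2 = 0.78 × 0.70 × 3.75 = 2.048 m³/s
w_3 = (12.3 − 5.3)/2 = 3.5 m; q_3 = 1.13 × 1.11 × 3.5 = 4.390 m³/s
w_4 = (14.8 − 7.5)/2 = 3.65 m; q_4 = 0.91 × 0.86 × 3.65 = 2.856 m³/s
w_5 = (16.3 − 12.3)/2 = 2 m; q_5 = 0.94 × 1.00 × 2 = 1.880 m³/s
w_6 = (19.8 − 14.8)/2 = 2.5 m; q_6 = 0.73 × 0.69 × 2.5 = 1.259 m³/s
w_7 = (19.8 − 16.3)/2 = 1.75 m; q_7 = 0.60 × 0.36 × 1.75 = 0.3780 m³/s
Q = Σ qᵢ = 13.36 m³/s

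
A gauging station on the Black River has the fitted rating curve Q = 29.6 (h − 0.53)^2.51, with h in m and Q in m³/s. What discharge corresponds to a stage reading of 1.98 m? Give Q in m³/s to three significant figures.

75.2 m³/s

Q = 29.6 × (1.98 − 0.53)^2.51 = 29.6 × 1.45^2.51 = 75.22 m³/s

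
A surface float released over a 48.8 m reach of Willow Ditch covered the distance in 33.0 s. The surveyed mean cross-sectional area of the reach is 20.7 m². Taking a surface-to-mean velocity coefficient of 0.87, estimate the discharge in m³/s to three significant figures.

v_surface = L / t̄ = 48.8 / 33 = 1.479 m/s
v_mean = 0.87 × 1.479 = 1.287 m/s
Q = A × v_mean = 20.7 × 1.287 = 26.63 m³/s

26.6 m³/s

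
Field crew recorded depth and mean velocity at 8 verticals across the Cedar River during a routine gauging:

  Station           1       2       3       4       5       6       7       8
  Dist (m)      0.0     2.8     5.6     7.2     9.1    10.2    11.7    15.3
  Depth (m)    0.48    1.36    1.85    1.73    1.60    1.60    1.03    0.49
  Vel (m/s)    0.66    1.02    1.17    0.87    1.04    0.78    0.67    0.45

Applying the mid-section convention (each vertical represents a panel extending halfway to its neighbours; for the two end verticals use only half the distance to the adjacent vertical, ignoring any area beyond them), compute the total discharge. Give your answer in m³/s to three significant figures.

18.0 m³/s

w_1 = (2.8 − 0.0)/2 = 1.4 m; q_1 = 0.66 × 0.48 × 1.4 = 0.4435 m³/s
w_2 = (5.6 − 0.0)/2 = 2.8 m; q_2 = 1.02 × 1.36 × 2.8 = 3.884 m³/s
w_3 = (7.2 − 2.8)/2 = 2.2 m; q_3 = 1.17 × 1.85 × 2.2 = 4.762 m³/s
w_4 = (9.1 − 5.6)/2 = 1.75 m; q_4 = 0.87 × 1.73 × 1.75 = 2.634 m³/s
w_5 = (10.2 − 7.2)/2 = 1.5 m; q_5 = 1.04 × 1.60 × 1.5 = 2.496 m³/s
w_6 = (11.7 − 9.1)/2 = 1.3 m; q_6 = 0.78 × 1.60 × 1.3 = 1.622 m³/s
w_7 = (15.3 − 10.2)/2 = 2.55 m; q_7 = 0.67 × 1.03 × 2.55 = 1.760 m³/s
w_8 = (15.3 − 11.7)/2 = 1.8 m; q_8 = 0.45 × 0.49 × 1.8 = 0.3969 m³/s
Q = Σ qᵢ = 18.00 m³/s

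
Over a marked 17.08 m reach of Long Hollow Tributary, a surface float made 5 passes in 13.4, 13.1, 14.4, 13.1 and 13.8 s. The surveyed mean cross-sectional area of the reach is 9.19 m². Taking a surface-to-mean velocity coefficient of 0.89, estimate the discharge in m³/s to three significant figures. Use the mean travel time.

t̄ = (13.4 + 13.1 + 14.4 + 13.1 + 13.8) / 5 = 13.56 s
v_surface = L / t̄ = 17.08 / 13.56 = 1.260 m/s
v_mean = 0.89 × 1.260 = 1.121 m/s
Q = A × v_mean = 9.19 × 1.121 = 10.30 m³/s

10.3 m³/s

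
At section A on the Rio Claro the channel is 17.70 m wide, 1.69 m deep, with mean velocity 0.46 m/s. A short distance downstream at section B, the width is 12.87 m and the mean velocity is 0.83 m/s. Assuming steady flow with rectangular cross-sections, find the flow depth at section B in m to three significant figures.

1.29 m

Q = A₁V₁ = (17.70×1.69) × 0.46 = 13.76 m³/s
d₂ = Q/(b₂ V₂) = 13.76/(12.87×0.83) = 1.288 m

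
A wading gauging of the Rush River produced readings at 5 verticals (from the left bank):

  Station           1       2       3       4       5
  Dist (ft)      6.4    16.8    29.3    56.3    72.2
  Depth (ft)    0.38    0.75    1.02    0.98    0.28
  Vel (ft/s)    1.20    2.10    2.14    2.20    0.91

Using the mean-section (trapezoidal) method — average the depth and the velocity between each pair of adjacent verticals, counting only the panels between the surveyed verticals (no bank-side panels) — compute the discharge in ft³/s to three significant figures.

107 ft³/s

Panel 1-2: Δb = 10.4 ft, d̄ = (0.38+0.75)/2 = 0.565, v̄ = (1.20+2.10)/2 = 1.65 → q = 10.4×0.565×1.65 = 9.695 ft³/s
Panel 2-3: Δb = 12.5 ft, d̄ = (0.75+1.02)/2 = 0.885, v̄ = (2.10+2.14)/2 = 2.12 → q = 12.5×0.885×2.12 = 23.45 ft³/s
Panel 3-4: Δb = 27 ft, d̄ = (1.02+0.98)/2 = 1, v̄ = (2.14+2.20)/2 = 2.17 → q = 27×1×2.17 = 58.59 ft³/s
Panel 4-5: Δb = 15.9 ft, d̄ = (0.98+0.28)/2 = 0.63, v̄ = (2.20+0.91)/2 = 1.555 → q = 15.9×0.63×1.555 = 15.58 ft³/s
Q = Σ q = 107.3 ft³/s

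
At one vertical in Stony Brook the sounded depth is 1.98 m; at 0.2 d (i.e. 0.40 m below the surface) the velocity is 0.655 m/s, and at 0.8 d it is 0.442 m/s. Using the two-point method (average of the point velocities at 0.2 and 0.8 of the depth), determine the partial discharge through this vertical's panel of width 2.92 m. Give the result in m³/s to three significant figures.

v̄ = (0.655 + 0.442) / 2 = 0.5485 m/s
q = v̄ × d × w = 0.5485 × 1.98 × 2.92 = 3.171 m³/s

3.17 m³/s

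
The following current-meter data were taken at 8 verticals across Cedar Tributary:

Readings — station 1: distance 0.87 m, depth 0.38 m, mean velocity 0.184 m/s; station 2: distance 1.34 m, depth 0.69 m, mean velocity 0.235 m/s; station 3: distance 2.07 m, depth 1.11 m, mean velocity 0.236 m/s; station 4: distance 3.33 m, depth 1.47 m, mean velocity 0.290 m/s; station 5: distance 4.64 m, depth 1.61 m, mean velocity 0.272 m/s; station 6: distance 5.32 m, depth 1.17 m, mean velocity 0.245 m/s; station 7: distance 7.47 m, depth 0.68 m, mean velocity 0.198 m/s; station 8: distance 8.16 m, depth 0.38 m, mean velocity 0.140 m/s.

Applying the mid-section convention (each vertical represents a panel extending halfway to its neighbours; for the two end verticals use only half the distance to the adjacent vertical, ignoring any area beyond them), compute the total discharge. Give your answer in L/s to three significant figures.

w_1 = (1.34 − 0.87)/2 = 0.235 m; q_1 = 0.184 × 0.38 × 0.235 = 0.01643 m³/s
w_2 = (2.07 − 0.87)/2 = 0.6 m; q_2 = 0.235 × 0.69 × 0.6 = 0.09729 m³/s
w_3 = (3.33 − 1.34)/2 = 0.995 m; q_3 = 0.236 × 1.11 × 0.995 = 0.2607 m³/s
w_4 = (4.64 − 2.07)/2 = 1.285 m; q_4 = 0.290 × 1.47 × 1.285 = 0.5478 m³/s
w_5 = (5.32 − 3.33)/2 = 0.995 m; q_5 = 0.272 × 1.61 × 0.995 = 0.4357 m³/s
w_6 = (7.47 − 4.64)/2 = 1.415 m; q_6 = 0.245 × 1.17 × 1.415 = 0.4056 m³/s
w_7 = (8.16 − 5.32)/2 = 1.42 m; q_7 = 0.198 × 0.68 × 1.42 = 0.1912 m³/s
w_8 = (8.16 − 7.47)/2 = 0.345 m; q_8 = 0.140 × 0.38 × 0.345 = 0.01835 m³/s
Q = Σ qᵢ = 1.973 m³/s
= 1.973 × 1000 = 1973 L/s

1970 L/s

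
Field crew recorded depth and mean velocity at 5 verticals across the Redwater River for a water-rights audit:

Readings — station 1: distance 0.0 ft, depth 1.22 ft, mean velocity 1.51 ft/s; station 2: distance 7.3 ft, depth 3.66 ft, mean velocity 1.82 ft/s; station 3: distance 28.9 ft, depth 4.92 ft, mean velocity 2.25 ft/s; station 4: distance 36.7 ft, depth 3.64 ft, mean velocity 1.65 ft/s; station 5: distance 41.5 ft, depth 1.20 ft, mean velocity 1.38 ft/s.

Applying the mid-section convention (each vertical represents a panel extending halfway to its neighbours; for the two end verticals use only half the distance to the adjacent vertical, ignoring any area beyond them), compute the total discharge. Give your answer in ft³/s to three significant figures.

308 ft³/s

w_1 = (7.3 − 0.0)/2 = 3.65 ft; q_1 = 1.51 × 1.22 × 3.65 = 6.724 ft³/s
w_2 = (28.9 − 0.0)/2 = 14.45 ft; q_2 = 1.82 × 3.66 × 14.45 = 96.25 ft³/s
w_3 = (36.7 − 7.3)/2 = 14.7 ft; q_3 = 2.25 × 4.92 × 14.7 = 162.7 ft³/s
w_4 = (41.5 − 28.9)/2 = 6.3 ft; q_4 = 1.65 × 3.64 × 6.3 = 37.84 ft³/s
w_5 = (41.5 − 36.7)/2 = 2.4 ft; q_5 = 1.38 × 1.20 × 2.4 = 3.974 ft³/s
Q = Σ qᵢ = 307.5 ft³/s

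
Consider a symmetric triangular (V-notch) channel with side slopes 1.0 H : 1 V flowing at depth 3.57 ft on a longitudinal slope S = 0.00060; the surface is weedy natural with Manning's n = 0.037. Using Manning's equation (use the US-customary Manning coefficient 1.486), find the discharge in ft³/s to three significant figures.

A = z·y² = 1.0×3.57² = 12.74 ft²
P = 2y√(1+z²) = 2×3.57×√(1+1.0²) = 10.10 ft
R = A/P = 12.74/10.10 = 1.262 ft
Q = (1.486/n)·A·R^(2/3)·S^(1/2) = (1.486/0.037) × 12.74 × 1.262^(2/3) × 0.00060^(1/2) = 14.64 ft³/s

14.6 ft³/s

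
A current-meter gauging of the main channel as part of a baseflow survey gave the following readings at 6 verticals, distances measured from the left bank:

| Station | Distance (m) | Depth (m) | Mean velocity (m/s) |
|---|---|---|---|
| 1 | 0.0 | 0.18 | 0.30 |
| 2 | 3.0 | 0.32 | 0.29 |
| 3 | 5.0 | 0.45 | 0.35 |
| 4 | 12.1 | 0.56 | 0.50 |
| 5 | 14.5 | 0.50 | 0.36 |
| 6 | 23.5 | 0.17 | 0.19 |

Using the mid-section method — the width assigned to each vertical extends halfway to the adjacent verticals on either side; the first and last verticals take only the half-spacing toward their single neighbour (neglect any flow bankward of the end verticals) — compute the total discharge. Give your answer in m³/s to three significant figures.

w_1 = (3.0 − 0.0)/2 = 1.5 m; q_1 = 0.30 × 0.18 × 1.5 = 0.08100 m³/s
w_2 = (5.0 − 0.0)/2 = 2.5 m; q_2 = 0.29 × 0.32 × 2.5 = 0.2320 m³/s
w_3 = (12.1 − 3.0)/2 = 4.55 m; q_3 = 0.35 × 0.45 × 4.55 = 0.7166 m³/s
w_4 = (14.5 − 5.0)/2 = 4.75 m; q_4 = 0.50 × 0.56 × 4.75 = 1.330 m³/s
w_5 = (23.5 − 12.1)/2 = 5.7 m; q_5 = 0.36 × 0.50 × 5.7 = 1.026 m³/s
w_6 = (23.5 − 14.5)/2 = 4.5 m; q_6 = 0.19 × 0.17 × 4.5 = 0.1454 m³/s
Q = Σ qᵢ = 3.531 m³/s

3.53 m³/s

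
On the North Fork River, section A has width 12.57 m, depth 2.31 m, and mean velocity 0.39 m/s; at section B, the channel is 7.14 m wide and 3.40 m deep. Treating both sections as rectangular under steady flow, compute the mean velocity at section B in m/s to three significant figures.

Q = A₁V₁ = (12.57×2.31) × 0.39 = 11.32 m³/s
A₂ = 7.14 × 3.40 = 24.28 m²
V₂ = Q/A₂ = 11.32/24.28 = 0.4665 m/s

0.466 m/s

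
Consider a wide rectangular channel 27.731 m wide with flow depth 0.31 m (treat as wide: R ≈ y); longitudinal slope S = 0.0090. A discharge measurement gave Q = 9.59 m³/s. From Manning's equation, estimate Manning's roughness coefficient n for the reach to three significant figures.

0.0390

A = b·y = 27.731 × 0.31 = 8.597 m²
Wide channel: R ≈ y = 0.31 m
n = (1/Q)·A·R^(2/3)·S^(1/2) = (1/9.59) × 8.597 × 0.4580 × 0.09487 = 0.03895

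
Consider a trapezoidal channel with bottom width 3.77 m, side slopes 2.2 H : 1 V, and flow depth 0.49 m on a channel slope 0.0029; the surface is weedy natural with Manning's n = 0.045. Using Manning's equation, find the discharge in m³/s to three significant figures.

1.51 m³/s

A = (b + z·y)·y = (3.77 + 2.2×0.49)×0.49 = 2.376 m²
P = b + 2y√(1+z²) = 3.77 + 2×0.49×√(1+2.2²) = 6.138 m
R = A/P = 2.376/6.138 = 0.3870 m
Q = (1/n)·A·R^(2/3)·S^(1/2) = (1/0.045) × 2.376 × 0.3870^(2/3) × 0.0029^(1/2) = 1.510 m³/s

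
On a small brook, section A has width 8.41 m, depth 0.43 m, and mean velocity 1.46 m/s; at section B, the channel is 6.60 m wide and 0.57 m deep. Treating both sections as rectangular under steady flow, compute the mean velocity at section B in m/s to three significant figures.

1.40 m/s

Q = A₁V₁ = (8.41×0.43) × 1.46 = 5.280 m³/s
A₂ = 6.60 × 0.57 = 3.762 m²
V₂ = Q/A₂ = 5.280/3.762 = 1.403 m/s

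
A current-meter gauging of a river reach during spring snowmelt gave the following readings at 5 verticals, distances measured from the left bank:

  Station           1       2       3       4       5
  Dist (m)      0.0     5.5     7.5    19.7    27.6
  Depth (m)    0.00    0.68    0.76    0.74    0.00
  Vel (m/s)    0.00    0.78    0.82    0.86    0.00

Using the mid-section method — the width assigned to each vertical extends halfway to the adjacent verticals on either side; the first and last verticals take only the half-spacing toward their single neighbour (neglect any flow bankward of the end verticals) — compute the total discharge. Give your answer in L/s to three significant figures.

w_2 = (7.5 − 0.0)/2 = 3.75 m; q_2 = 0.78 × 0.68 × 3.75 = 1.989 m³/s
w_3 = (19.7 − 5.5)/2 = 7.1 m; q_3 = 0.82 × 0.76 × 7.1 = 4.425 m³/s
w_4 = (27.6 − 7.5)/2 = 10.05 m; q_4 = 0.86 × 0.74 × 10.05 = 6.396 m³/s
Stations 1, 5 contribute zero (depth or velocity is 0).
Q = Σ qᵢ = 12.81 m³/s
= 12.81 × 1000 = 12810 L/s

12800 L/s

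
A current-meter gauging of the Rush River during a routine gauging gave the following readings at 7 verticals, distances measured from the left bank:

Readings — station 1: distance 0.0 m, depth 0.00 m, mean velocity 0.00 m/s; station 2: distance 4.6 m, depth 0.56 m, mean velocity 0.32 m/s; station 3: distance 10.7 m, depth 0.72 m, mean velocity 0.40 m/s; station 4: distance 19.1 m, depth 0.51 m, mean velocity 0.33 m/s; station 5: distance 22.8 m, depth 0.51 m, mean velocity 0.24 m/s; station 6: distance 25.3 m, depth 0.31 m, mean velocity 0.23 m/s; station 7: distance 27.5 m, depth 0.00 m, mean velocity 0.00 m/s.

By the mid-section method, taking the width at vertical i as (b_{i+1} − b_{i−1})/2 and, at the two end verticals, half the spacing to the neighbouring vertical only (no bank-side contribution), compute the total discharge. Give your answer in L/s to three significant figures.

4610 L/s

w_2 = (10.7 − 0.0)/2 = 5.35 m; q_2 = 0.32 × 0.56 × 5.35 = 0.9587 m³/s
w_3 = (19.1 − 4.6)/2 = 7.25 m; q_3 = 0.40 × 0.72 × 7.25 = 2.088 m³/s
w_4 = (22.8 − 10.7)/2 = 6.05 m; q_4 = 0.33 × 0.51 × 6.05 = 1.018 m³/s
w_5 = (25.3 − 19.1)/2 = 3.1 m; q_5 = 0.24 × 0.51 × 3.1 = 0.3794 m³/s
w_6 = (27.5 − 22.8)/2 = 2.35 m; q_6 = 0.23 × 0.31 × 2.35 = 0.1676 m³/s
Stations 1, 7 contribute zero (depth or velocity is 0).
Q = Σ qᵢ = 4.612 m³/s
= 4.612 × 1000 = 4612 L/s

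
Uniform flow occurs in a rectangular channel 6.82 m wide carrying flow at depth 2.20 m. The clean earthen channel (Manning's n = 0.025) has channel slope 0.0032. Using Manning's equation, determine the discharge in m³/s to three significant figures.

A = b·y = 6.82 × 2.20 = 15.00 m²
P = b + 2y = 6.82 + 2×2.20 = 11.22 m
R = A/P = 15.00/11.22 = 1.337 m
Q = (1/n)·A·R^(2/3)·S^(1/2) = (1/0.025) × 15.00 × 1.337^(2/3) × 0.0032^(1/2) = 41.21 m³/s

41.2 m³/s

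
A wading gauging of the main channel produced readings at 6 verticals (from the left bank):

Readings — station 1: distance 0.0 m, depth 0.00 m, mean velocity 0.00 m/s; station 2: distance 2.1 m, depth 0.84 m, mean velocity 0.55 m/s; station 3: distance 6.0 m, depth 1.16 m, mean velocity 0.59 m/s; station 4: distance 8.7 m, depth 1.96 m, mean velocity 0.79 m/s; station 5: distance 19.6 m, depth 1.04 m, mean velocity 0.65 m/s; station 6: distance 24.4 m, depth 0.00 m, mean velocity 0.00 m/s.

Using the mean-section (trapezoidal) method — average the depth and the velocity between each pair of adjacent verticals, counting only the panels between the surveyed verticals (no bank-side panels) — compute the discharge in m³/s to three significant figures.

18.0 m³/s

Panel 1-2: Δb = 2.1 m, d̄ = (0.00+0.84)/2 = 0.42, v̄ = (0.00+0.55)/2 = 0.275 → q = 2.1×0.42×0.275 = 0.2426 m³/s
Panel 2-3: Δb = 3.9 m, d̄ = (0.84+1.16)/2 = 1, v̄ = (0.55+0.59)/2 = 0.57 → q = 3.9×1×0.57 = 2.223 m³/s
Panel 3-4: Δb = 2.7 m, d̄ = (1.16+1.96)/2 = 1.56, v̄ = (0.59+0.79)/2 = 0.69 → q = 2.7×1.56×0.69 = 2.906 m³/s
Panel 4-5: Δb = 10.9 m, d̄ = (1.96+1.04)/2 = 1.5, v̄ = (0.79+0.65)/2 = 0.72 → q = 10.9×1.5×0.72 = 11.77 m³/s
Panel 5-6: Δb = 4.8 m, d̄ = (1.04+0.00)/2 = 0.52, v̄ = (0.65+0.00)/2 = 0.325 → q = 4.8×0.52×0.325 = 0.8112 m³/s
Q = Σ q = 17.96 m³/s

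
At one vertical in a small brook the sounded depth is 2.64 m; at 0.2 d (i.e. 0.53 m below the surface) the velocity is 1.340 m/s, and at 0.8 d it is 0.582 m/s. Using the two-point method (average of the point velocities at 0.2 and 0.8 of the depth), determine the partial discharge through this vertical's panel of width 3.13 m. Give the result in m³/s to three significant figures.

v̄ = (1.340 + 0.582) / 2 = 0.9610 m/s
q = v̄ × d × w = 0.9610 × 2.64 × 3.13 = 7.941 m³/s

7.94 m³/s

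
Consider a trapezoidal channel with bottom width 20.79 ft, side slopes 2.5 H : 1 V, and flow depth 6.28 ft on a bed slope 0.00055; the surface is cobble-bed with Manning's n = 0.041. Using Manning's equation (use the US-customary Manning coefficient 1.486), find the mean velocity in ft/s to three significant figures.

2.21 ft/s

A = (b + z·y)·y = (20.79 + 2.5×6.28)×6.28 = 229.2 ft²
P = b + 2y√(1+z²) = 20.79 + 2×6.28×√(1+2.5²) = 54.61 ft
R = A/P = 229.2/54.61 = 4.196 ft
Q = (1.486/n)·A·R^(2/3)·S^(1/2) = (1.486/0.041) × 229.2 × 4.196^(2/3) × 0.00055^(1/2) = 506.8 ft³/s
V = Q/A = 506.8/229.2 = 2.211 ft/s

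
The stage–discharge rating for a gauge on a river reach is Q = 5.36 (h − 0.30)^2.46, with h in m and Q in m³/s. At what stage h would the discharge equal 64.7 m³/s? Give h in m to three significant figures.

h − h₀ = (Q/C)^(1/b) = (64.7/5.36)^(1/2.46) = 2.753 m
h = 0.30 + 2.753 = 3.053 m

3.05 m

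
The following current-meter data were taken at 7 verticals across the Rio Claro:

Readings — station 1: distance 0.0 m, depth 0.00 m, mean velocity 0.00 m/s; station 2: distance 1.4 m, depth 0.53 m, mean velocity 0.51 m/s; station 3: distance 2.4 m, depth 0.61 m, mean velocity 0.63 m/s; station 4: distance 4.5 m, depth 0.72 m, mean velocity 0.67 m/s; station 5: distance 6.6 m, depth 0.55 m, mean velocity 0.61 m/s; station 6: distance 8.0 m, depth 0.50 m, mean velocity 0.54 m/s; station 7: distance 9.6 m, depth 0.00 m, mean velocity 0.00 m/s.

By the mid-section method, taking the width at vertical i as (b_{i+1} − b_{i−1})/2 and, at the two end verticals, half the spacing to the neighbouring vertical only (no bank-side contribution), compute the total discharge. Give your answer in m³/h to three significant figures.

10500 m³/h

w_2 = (2.4 − 0.0)/2 = 1.2 m; q_2 = 0.51 × 0.53 × 1.2 = 0.3244 m³/s
w_3 = (4.5 − 1.4)/2 = 1.55 m; q_3 = 0.63 × 0.61 × 1.55 = 0.5957 m³/s
w_4 = (6.6 − 2.4)/2 = 2.1 m; q_4 = 0.67 × 0.72 × 2.1 = 1.013 m³/s
w_5 = (8.0 − 4.5)/2 = 1.75 m; q_5 = 0.61 × 0.55 × 1.75 = 0.5871 m³/s
w_6 = (9.6 − 6.6)/2 = 1.5 m; q_6 = 0.54 × 0.50 × 1.5 = 0.4050 m³/s
Stations 1, 7 contribute zero (depth or velocity is 0).
Q = Σ qᵢ = 2.925 m³/s
= 2.925 × 3600 = 10530 m³/h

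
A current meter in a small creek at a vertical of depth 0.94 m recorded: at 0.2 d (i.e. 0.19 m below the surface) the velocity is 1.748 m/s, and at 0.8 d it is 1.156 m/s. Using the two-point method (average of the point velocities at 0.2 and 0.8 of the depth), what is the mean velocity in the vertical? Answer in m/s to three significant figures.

v̄ = (1.748 + 1.156) / 2 = 1.452 m/s

1.45 m/s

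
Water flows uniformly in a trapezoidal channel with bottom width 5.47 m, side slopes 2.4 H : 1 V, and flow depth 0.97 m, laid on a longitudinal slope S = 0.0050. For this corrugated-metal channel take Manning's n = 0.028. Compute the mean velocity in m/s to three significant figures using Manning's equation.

A = (b + z·y)·y = (5.47 + 2.4×0.97)×0.97 = 7.564 m²
P = b + 2y√(1+z²) = 5.47 + 2×0.97×√(1+2.4²) = 10.51 m
R = A/P = 7.564/10.51 = 0.7194 m
Q = (1/n)·A·R^(2/3)·S^(1/2) = (1/0.028) × 7.564 × 0.7194^(2/3) × 0.0050^(1/2) = 15.34 m³/s
V = Q/A = 15.34/7.564 = 2.028 m/s

2.03 m/s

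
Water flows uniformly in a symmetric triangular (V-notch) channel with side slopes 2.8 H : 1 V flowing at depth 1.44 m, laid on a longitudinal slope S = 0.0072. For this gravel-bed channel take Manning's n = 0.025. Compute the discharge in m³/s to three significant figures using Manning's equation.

A = z·y² = 2.8×1.44² = 5.806 m²
P = 2y√(1+z²) = 2×1.44×√(1+2.8²) = 8.563 m
R = A/P = 5.806/8.563 = 0.6781 m
Q = (1/n)·A·R^(2/3)·S^(1/2) = (1/0.025) × 5.806 × 0.6781^(2/3) × 0.0072^(1/2) = 15.21 m³/s

15.2 m³/s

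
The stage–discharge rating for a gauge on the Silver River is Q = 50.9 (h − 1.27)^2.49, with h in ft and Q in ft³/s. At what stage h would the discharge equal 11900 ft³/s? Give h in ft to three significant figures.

10.2 ft

h − h₀ = (Q/C)^(1/b) = (11900/50.9)^(1/2.49) = 8.940 ft
h = 1.27 + 8.940 = 10.21 ft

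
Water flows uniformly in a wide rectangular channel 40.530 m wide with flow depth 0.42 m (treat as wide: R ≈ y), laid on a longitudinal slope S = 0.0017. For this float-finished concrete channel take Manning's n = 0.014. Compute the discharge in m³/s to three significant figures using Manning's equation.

A = b·y = 40.530 × 0.42 = 17.02 m²
Wide channel: R ≈ y = 0.42 m
Q = (1/n)·A·R^(2/3)·S^(1/2) = (1/0.014) × 17.02 × 0.4200^(2/3) × 0.0017^(1/2) = 28.12 m³/s

28.1 m³/s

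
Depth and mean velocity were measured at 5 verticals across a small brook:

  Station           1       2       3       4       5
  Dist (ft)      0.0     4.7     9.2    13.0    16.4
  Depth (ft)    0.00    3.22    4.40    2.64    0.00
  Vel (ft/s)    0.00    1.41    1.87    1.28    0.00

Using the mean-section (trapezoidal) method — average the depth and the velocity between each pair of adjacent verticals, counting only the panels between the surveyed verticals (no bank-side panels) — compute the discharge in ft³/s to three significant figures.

57.4 ft³/s

Panel 1-2: Δb = 4.7 ft, d̄ = (0.00+3.22)/2 = 1.61, v̄ = (0.00+1.41)/2 = 0.705 → q = 4.7×1.61×0.705 = 5.335 ft³/s
Panel 2-3: Δb = 4.5 ft, d̄ = (3.22+4.40)/2 = 3.81, v̄ = (1.41+1.87)/2 = 1.64 → q = 4.5×3.81×1.64 = 28.12 ft³/s
Panel 3-4: Δb = 3.8 ft, d̄ = (4.40+2.64)/2 = 3.52, v̄ = (1.87+1.28)/2 = 1.575 → q = 3.8×3.52×1.575 = 21.07 ft³/s
Panel 4-5: Δb = 3.4 ft, d̄ = (2.64+0.00)/2 = 1.32, v̄ = (1.28+0.00)/2 = 0.64 → q = 3.4×1.32×0.64 = 2.872 ft³/s
Q = Σ q = 57.39 ft³/s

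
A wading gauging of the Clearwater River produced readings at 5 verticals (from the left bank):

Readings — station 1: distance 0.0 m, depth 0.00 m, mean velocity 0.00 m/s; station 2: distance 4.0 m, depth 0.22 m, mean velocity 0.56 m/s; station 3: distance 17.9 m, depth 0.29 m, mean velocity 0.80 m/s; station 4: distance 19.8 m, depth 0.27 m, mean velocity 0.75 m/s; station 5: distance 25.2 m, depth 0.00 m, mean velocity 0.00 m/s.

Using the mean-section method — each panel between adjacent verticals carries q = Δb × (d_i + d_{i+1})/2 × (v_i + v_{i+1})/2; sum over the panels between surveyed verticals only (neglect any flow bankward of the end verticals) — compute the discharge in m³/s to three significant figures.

Panel 1-2: Δb = 4 m, d̄ = (0.00+0.22)/2 = 0.11, v̄ = (0.00+0.56)/2 = 0.28 → q = 4×0.11×0.28 = 0.1232 m³/s
Panel 2-3: Δb = 13.9 m, d̄ = (0.22+0.29)/2 = 0.255, v̄ = (0.56+0.80)/2 = 0.68 → q = 13.9×0.255×0.68 = 2.410 m³/s
Panel 3-4: Δb = 1.9 m, d̄ = (0.29+0.27)/2 = 0.28, v̄ = (0.80+0.75)/2 = 0.775 → q = 1.9×0.28×0.775 = 0.4123 m³/s
Panel 4-5: Δb = 5.4 m, d̄ = (0.27+0.00)/2 = 0.135, v̄ = (0.75+0.00)/2 = 0.375 → q = 5.4×0.135×0.375 = 0.2734 m³/s
Q = Σ q = 3.219 m³/s

3.22 m³/s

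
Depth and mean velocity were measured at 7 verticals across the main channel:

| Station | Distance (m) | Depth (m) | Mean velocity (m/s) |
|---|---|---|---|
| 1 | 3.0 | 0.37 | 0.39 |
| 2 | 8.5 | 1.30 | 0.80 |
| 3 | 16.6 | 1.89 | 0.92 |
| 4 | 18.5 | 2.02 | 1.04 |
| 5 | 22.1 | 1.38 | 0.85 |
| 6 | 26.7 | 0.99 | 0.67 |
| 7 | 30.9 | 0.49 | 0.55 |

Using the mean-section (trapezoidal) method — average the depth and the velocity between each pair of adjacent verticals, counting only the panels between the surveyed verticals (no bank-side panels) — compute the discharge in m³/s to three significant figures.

Panel 1-2: Δb = 5.5 m, d̄ = (0.37+1.30)/2 = 0.835, v̄ = (0.39+0.80)/2 = 0.595 → q = 5.5×0.835×0.595 = 2.733 m³/s
Panel 2-3: Δb = 8.1 m, d̄ = (1.30+1.89)/2 = 1.595, v̄ = (0.80+0.92)/2 = 0.86 → q = 8.1×1.595×0.86 = 11.11 m³/s
Panel 3-4: Δb = 1.9 m, d̄ = (1.89+2.02)/2 = 1.955, v̄ = (0.92+1.04)/2 = 0.98 → q = 1.9×1.955×0.98 = 3.640 m³/s
Panel 4-5: Δb = 3.6 m, d̄ = (2.02+1.38)/2 = 1.7, v̄ = (1.04+0.85)/2 = 0.945 → q = 3.6×1.7×0.945 = 5.783 m³/s
Panel 5-6: Δb = 4.6 m, d̄ = (1.38+0.99)/2 = 1.185, v̄ = (0.85+0.67)/2 = 0.76 → q = 4.6×1.185×0.76 = 4.143 m³/s
Panel 6-7: Δb = 4.2 m, d̄ = (0.99+0.49)/2 = 0.74, v̄ = (0.67+0.55)/2 = 0.61 → q = 4.2×0.74×0.61 = 1.896 m³/s
Q = Σ q = 29.31 m³/s

29.3 m³/s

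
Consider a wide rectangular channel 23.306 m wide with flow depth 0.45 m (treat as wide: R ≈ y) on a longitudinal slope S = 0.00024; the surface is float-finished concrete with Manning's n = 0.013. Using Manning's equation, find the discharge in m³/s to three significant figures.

7.34 m³/s

A = b·y = 23.306 × 0.45 = 10.49 m²
Wide channel: R ≈ y = 0.45 m
Q = (1/n)·A·R^(2/3)·S^(1/2) = (1/0.013) × 10.49 × 0.4500^(2/3) × 0.00024^(1/2) = 7.339 m³/s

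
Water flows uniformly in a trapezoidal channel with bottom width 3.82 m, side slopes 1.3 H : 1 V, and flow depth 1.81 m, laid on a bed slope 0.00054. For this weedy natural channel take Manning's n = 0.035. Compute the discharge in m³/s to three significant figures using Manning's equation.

8.12 m³/s

A = (b + z·y)·y = (3.82 + 1.3×1.81)×1.81 = 11.17 m²
P = b + 2y√(1+z²) = 3.82 + 2×1.81×√(1+1.3²) = 9.757 m
R = A/P = 11.17/9.757 = 1.145 m
Q = (1/n)·A·R^(2/3)·S^(1/2) = (1/0.035) × 11.17 × 1.145^(2/3) × 0.00054^(1/2) = 8.120 m³/s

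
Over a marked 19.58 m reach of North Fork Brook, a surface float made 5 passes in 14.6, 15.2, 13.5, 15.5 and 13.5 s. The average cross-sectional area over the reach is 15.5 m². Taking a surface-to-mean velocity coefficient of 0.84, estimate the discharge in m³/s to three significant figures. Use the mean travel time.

17.6 m³/s

t̄ = (14.6 + 15.2 + 13.5 + 15.5 + 13.5) / 5 = 14.46 s
v_surface = L / t̄ = 19.58 / 14.46 = 1.354 m/s
v_mean = 0.84 × 1.354 = 1.137 m/s
Q = A × v_mean = 15.5 × 1.137 = 17.63 m³/s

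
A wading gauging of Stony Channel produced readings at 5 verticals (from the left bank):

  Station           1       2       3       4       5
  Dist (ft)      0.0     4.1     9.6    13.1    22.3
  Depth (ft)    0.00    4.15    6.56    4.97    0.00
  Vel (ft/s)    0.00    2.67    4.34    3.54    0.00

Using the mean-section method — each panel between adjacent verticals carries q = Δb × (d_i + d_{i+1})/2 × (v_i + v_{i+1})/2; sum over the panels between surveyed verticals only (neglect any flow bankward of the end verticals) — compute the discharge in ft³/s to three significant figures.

235 ft³/s

Panel 1-2: Δb = 4.1 ft, d̄ = (0.00+4.15)/2 = 2.075, v̄ = (0.00+2.67)/2 = 1.335 → q = 4.1×2.075×1.335 = 11.36 ft³/s
Panel 2-3: Δb = 5.5 ft, d̄ = (4.15+6.56)/2 = 5.355, v̄ = (2.67+4.34)/2 = 3.505 → q = 5.5×5.355×3.505 = 103.2 ft³/s
Panel 3-4: Δb = 3.5 ft, d̄ = (6.56+4.97)/2 = 5.765, v̄ = (4.34+3.54)/2 = 3.94 → q = 3.5×5.765×3.94 = 79.50 ft³/s
Panel 4-5: Δb = 9.2 ft, d̄ = (4.97+0.00)/2 = 2.485, v̄ = (3.54+0.00)/2 = 1.77 → q = 9.2×2.485×1.77 = 40.47 ft³/s
Q = Σ q = 234.6 ft³/s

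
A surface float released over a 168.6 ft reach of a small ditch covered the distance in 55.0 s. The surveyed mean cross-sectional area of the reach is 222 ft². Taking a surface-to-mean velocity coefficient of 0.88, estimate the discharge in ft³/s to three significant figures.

599 ft³/s

v_surface = L / t̄ = 168.6 / 55 = 3.065 ft/s
v_mean = 0.88 × 3.065 = 2.698 ft/s
Q = A × v_mean = 222 × 2.698 = 598.9 ft³/s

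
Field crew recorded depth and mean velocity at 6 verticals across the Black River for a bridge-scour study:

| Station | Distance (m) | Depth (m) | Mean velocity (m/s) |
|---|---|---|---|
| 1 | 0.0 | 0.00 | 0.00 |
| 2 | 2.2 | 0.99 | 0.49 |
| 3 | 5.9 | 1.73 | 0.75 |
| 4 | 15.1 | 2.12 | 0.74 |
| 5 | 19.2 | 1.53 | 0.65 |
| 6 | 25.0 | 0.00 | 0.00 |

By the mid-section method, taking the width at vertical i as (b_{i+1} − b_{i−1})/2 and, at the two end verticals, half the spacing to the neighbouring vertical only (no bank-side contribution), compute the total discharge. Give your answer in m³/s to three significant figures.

w_2 = (5.9 − 0.0)/2 = 2.95 m; q_2 = 0.49 × 0.99 × 2.95 = 1.431 m³/s
w_3 = (15.1 − 2.2)/2 = 6.45 m; q_3 = 0.75 × 1.73 × 6.45 = 8.369 m³/s
w_4 = (19.2 − 5.9)/2 = 6.65 m; q_4 = 0.74 × 2.12 × 6.65 = 10.43 m³/s
w_5 = (25.0 − 15.1)/2 = 4.95 m; q_5 = 0.65 × 1.53 × 4.95 = 4.923 m³/s
Stations 1, 6 contribute zero (depth or velocity is 0).
Q = Σ qᵢ = 25.16 m³/s

25.2 m³/s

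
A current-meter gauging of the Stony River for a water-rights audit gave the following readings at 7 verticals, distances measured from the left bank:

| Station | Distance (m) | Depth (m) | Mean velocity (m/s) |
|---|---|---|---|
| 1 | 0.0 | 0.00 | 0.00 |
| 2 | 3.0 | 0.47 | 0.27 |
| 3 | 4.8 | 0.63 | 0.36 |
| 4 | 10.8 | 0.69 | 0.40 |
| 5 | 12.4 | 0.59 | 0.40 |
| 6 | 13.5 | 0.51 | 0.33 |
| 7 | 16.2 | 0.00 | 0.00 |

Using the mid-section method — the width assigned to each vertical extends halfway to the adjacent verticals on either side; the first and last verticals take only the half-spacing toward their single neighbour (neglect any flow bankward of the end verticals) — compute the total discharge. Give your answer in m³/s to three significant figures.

2.88 m³/s

w_2 = (4.8 − 0.0)/2 = 2.4 m; q_2 = 0.27 × 0.47 × 2.4 = 0.3046 m³/s
w_3 = (10.8 − 3.0)/2 = 3.9 m; q_3 = 0.36 × 0.63 × 3.9 = 0.8845 m³/s
w_4 = (12.4 − 4.8)/2 = 3.8 m; q_4 = 0.40 × 0.69 × 3.8 = 1.049 m³/s
w_5 = (13.5 − 10.8)/2 = 1.35 m; q_5 = 0.40 × 0.59 × 1.35 = 0.3186 m³/s
w_6 = (16.2 − 12.4)/2 = 1.9 m; q_6 = 0.33 × 0.51 × 1.9 = 0.3198 m³/s
Stations 1, 7 contribute zero (depth or velocity is 0).
Q = Σ qᵢ = 2.876 m³/s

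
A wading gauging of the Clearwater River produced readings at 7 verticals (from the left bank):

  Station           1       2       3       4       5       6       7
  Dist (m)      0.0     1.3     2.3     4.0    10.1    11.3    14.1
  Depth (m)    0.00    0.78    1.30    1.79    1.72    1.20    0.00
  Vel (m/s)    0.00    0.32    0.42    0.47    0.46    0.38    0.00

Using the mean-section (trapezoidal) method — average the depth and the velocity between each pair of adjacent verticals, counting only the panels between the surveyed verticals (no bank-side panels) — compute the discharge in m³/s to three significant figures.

7.67 m³/s

Panel 1-2: Δb = 1.3 m, d̄ = (0.00+0.78)/2 = 0.39, v̄ = (0.00+0.32)/2 = 0.16 → q = 1.3×0.39×0.16 = 0.08112 m³/s
Panel 2-3: Δb = 1 m, d̄ = (0.78+1.30)/2 = 1.04, v̄ = (0.32+0.42)/2 = 0.37 → q = 1×1.04×0.37 = 0.3848 m³/s
Panel 3-4: Δb = 1.7 m, d̄ = (1.30+1.79)/2 = 1.545, v̄ = (0.42+0.47)/2 = 0.445 → q = 1.7×1.545×0.445 = 1.169 m³/s
Panel 4-5: Δb = 6.1 m, d̄ = (1.79+1.72)/2 = 1.755, v̄ = (0.47+0.46)/2 = 0.465 → q = 6.1×1.755×0.465 = 4.978 m³/s
Panel 5-6: Δb = 1.2 m, d̄ = (1.72+1.20)/2 = 1.46, v̄ = (0.46+0.38)/2 = 0.42 → q = 1.2×1.46×0.42 = 0.7358 m³/s
Panel 6-7: Δb = 2.8 m, d̄ = (1.20+0.00)/2 = 0.6, v̄ = (0.38+0.00)/2 = 0.19 → q = 2.8×0.6×0.19 = 0.3192 m³/s
Q = Σ q = 7.668 m³/s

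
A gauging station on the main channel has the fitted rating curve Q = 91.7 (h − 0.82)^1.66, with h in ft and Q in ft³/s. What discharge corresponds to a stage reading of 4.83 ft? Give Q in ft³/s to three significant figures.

920 ft³/s

Q = 91.7 × (4.83 − 0.82)^1.66 = 91.7 × 4.01^1.66 = 919.6 ft³/s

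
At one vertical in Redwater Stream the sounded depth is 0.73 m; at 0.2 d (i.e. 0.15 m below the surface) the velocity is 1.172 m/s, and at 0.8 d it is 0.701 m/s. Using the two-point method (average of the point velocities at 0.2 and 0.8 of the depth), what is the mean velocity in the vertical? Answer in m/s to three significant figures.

v̄ = (1.172 + 0.701) / 2 = 0.9365 m/s

0.937 m/s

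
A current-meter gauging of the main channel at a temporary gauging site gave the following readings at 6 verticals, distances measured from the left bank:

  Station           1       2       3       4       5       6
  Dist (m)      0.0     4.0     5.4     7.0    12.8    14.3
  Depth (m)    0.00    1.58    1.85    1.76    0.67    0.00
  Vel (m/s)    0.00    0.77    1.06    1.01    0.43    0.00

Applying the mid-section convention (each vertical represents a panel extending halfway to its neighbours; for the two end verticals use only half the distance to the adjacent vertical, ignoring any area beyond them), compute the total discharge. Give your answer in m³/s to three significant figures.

13.9 m³/s

w_2 = (5.4 − 0.0)/2 = 2.7 m; q_2 = 0.77 × 1.58 × 2.7 = 3.285 m³/s
w_3 = (7.0 − 4.0)/2 = 1.5 m; q_3 = 1.06 × 1.85 × 1.5 = 2.942 m³/s
w_4 = (12.8 − 5.4)/2 = 3.7 m; q_4 = 1.01 × 1.76 × 3.7 = 6.577 m³/s
w_5 = (14.3 − 7.0)/2 = 3.65 m; q_5 = 0.43 × 0.67 × 3.65 = 1.052 m³/s
Stations 1, 6 contribute zero (depth or velocity is 0).
Q = Σ qᵢ = 13.86 m³/s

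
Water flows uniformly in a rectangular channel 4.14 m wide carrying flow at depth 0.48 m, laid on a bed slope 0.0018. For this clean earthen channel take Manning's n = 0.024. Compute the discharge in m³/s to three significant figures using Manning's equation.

A = b·y = 4.14 × 0.48 = 1.987 m²
P = b + 2y = 4.14 + 2×0.48 = 5.100 m
R = A/P = 1.987/5.100 = 0.3896 m
Q = (1/n)·A·R^(2/3)·S^(1/2) = (1/0.024) × 1.987 × 0.3896^(2/3) × 0.0018^(1/2) = 1.874 m³/s

1.87 m³/s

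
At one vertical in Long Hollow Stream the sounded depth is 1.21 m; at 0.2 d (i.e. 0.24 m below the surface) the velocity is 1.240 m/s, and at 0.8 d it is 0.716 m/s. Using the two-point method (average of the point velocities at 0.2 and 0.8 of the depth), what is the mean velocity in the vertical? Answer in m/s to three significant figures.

v̄ = (1.240 + 0.716) / 2 = 0.9780 m/s

0.978 m/s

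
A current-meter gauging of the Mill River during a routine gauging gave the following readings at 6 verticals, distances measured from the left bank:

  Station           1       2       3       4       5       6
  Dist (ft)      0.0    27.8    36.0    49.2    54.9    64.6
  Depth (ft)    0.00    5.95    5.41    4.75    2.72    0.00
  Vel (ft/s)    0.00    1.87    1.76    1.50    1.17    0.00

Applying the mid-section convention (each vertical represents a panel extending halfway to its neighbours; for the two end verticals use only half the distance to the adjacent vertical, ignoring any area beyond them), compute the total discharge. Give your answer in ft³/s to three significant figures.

w_2 = (36.0 − 0.0)/2 = 18 ft; q_2 = 1.87 × 5.95 × 18 = 200.3 ft³/s
w_3 = (49.2 − 27.8)/2 = 10.7 ft; q_3 = 1.76 × 5.41 × 10.7 = 101.9 ft³/s
w_4 = (54.9 − 36.0)/2 = 9.45 ft; q_4 = 1.50 × 4.75 × 9.45 = 67.33 ft³/s
w_5 = (64.6 − 49.2)/2 = 7.7 ft; q_5 = 1.17 × 2.72 × 7.7 = 24.50 ft³/s
Stations 1, 6 contribute zero (depth or velocity is 0).
Q = Σ qᵢ = 394.0 ft³/s

394 ft³/s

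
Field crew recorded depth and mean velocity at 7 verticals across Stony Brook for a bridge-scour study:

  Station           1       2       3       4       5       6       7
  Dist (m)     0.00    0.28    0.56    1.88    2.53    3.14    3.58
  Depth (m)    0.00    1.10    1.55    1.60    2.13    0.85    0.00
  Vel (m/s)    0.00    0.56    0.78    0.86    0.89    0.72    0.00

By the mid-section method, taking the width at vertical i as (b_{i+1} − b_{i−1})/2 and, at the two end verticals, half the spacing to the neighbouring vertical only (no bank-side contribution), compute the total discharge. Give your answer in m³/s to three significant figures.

w_2 = (0.56 − 0.00)/2 = 0.28 m; q_2 = 0.56 × 1.10 × 0.28 = 0.1725 m³/s
w_3 = (1.88 − 0.28)/2 = 0.8 m; q_3 = 0.78 × 1.55 × 0.8 = 0.9672 m³/s
w_4 = (2.53 − 0.56)/2 = 0.985 m; q_4 = 0.86 × 1.60 × 0.985 = 1.355 m³/s
w_5 = (3.14 − 1.88)/2 = 0.63 m; q_5 = 0.89 × 2.13 × 0.63 = 1.194 m³/s
w_6 = (3.58 − 2.53)/2 = 0.525 m; q_6 = 0.72 × 0.85 × 0.525 = 0.3213 m³/s
Stations 1, 7 contribute zero (depth or velocity is 0).
Q = Σ qᵢ = 4.011 m³/s

4.01 m³/s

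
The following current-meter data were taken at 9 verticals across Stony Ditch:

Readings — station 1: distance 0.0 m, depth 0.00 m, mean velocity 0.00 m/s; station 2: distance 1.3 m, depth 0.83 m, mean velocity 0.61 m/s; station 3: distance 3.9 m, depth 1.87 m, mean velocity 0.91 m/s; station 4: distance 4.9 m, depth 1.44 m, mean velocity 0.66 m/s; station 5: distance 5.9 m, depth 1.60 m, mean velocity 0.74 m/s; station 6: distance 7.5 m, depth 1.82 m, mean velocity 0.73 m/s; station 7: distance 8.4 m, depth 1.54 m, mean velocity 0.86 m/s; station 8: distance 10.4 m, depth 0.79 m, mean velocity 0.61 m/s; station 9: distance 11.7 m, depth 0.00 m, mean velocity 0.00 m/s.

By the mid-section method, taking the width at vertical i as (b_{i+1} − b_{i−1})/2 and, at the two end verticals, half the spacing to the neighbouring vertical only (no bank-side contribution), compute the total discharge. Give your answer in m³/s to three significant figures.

10.9 m³/s

w_2 = (3.9 − 0.0)/2 = 1.95 m; q_2 = 0.61 × 0.83 × 1.95 = 0.9873 m³/s
w_3 = (4.9 − 1.3)/2 = 1.8 m; q_3 = 0.91 × 1.87 × 1.8 = 3.063 m³/s
w_4 = (5.9 − 3.9)/2 = 1 m; q_4 = 0.66 × 1.44 × 1 = 0.9504 m³/s
w_5 = (7.5 − 4.9)/2 = 1.3 m; q_5 = 0.74 × 1.60 × 1.3 = 1.539 m³/s
w_6 = (8.4 − 5.9)/2 = 1.25 m; q_6 = 0.73 × 1.82 × 1.25 = 1.661 m³/s
w_7 = (10.4 − 7.5)/2 = 1.45 m; q_7 = 0.86 × 1.54 × 1.45 = 1.920 m³/s
w_8 = (11.7 − 8.4)/2 = 1.65 m; q_8 = 0.61 × 0.79 × 1.65 = 0.7951 m³/s
Stations 1, 9 contribute zero (depth or velocity is 0).
Q = Σ qᵢ = 10.92 m³/s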